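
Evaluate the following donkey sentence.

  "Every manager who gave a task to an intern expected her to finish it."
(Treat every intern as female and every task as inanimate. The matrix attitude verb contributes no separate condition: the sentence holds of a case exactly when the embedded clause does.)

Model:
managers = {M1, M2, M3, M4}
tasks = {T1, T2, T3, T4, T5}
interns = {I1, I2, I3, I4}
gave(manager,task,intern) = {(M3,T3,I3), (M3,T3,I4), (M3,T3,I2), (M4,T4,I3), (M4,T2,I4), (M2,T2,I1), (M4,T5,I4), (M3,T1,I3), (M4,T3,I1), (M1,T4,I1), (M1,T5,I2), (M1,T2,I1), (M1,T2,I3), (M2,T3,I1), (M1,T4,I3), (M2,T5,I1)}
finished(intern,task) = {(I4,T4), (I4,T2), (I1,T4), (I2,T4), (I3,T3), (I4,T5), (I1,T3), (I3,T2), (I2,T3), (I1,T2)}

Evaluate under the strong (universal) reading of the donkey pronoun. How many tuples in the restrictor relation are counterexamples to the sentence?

6

"her" takes "an intern" as antecedent and "it" takes "a task"; both are donkey pronouns co-varying with the restrictor.
Strong reading: for every (m,t,i) with gave(m,t,i), finished(i,t).
Restrictor triples: (M1,T2,I1)→finished(I1,T2) ✓  (M1,T2,I3)→finished(I3,T2) ✓  (M1,T4,I1)→finished(I1,T4) ✓  (M1,T4,I3)→finished(I3,T4) ✗  (M1,T5,I2)→finished(I2,T5) ✗  (M2,T2,I1)→finished(I1,T2) ✓  (M2,T3,I1)→finished(I1,T3) ✓  (M2,T5,I1)→finished(I1,T5) ✗  (M3,T1,I3)→finished(I3,T1) ✗  (M3,T3,I2)→finished(I2,T3) ✓  (M3,T3,I3)→finished(I3,T3) ✓  (M3,T3,I4)→finished(I4,T3) ✗  (M4,T2,I4)→finished(I4,T2) ✓  (M4,T3,I1)→finished(I1,T3) ✓  (M4,T4,I3)→finished(I3,T4) ✗  (M4,T5,I4)→finished(I4,T5) ✓
Counterexamples (restrictor triples failing the scope): 6.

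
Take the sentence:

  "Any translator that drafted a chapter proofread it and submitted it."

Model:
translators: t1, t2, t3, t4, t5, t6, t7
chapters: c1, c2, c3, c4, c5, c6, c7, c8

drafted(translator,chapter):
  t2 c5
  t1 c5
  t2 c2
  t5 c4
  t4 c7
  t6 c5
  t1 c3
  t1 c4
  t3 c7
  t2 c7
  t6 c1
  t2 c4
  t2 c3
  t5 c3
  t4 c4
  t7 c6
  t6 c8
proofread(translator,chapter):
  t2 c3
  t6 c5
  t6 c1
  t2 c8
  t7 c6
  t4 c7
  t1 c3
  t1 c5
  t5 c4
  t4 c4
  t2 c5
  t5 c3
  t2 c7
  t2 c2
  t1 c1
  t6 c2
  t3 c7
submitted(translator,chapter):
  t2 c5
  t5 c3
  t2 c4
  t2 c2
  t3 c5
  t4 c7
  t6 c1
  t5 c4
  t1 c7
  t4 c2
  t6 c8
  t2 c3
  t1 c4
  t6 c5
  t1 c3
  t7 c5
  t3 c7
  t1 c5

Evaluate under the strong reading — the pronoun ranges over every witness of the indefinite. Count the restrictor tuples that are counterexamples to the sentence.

"it" takes "a chapter" as antecedent — a donkey pronoun bound across the clause boundary.
Strong reading: for every (t,c) with drafted(t,c), proofread(t,c) ∧ submitted(t,c).
Restrictor pairs: (t1,c3) ✓  (t1,c4) ✗  (t1,c5) ✓  (t2,c2) ✓  (t2,c3) ✓  (t2,c4) ✗  (t2,c5) ✓  (t2,c7) ✗  (t3,c7) ✓  (t4,c4) ✗  (t4,c7) ✓  (t5,c3) ✓  (t5,c4) ✓  (t6,c1) ✓  (t6,c5) ✓  (t6,c8) ✗  (t7,c6) ✗
Counterexamples (restrictor pairs failing the scope): 6.

6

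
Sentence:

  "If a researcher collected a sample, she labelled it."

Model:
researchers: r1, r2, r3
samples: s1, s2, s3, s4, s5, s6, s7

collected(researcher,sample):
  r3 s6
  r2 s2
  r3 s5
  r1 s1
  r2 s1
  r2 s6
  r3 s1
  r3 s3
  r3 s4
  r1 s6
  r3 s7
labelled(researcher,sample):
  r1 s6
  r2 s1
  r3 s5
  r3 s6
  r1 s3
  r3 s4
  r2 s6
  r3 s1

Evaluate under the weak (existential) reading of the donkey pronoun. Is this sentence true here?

"it" takes "a sample" as antecedent — a donkey pronoun bound across the clause boundary.
Weak reading: every researcher r with some collected-sample has at least one collected-sample s such that labelled(r,s).
Per researcher: r1:✓  r2:✓  r3:✓
Every researcher in the restrictor has a witness.

True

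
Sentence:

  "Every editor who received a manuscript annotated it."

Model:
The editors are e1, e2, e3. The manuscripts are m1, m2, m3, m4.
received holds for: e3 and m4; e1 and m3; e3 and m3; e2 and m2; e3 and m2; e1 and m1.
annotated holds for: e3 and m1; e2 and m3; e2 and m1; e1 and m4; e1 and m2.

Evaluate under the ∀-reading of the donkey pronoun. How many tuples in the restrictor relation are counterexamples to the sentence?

6

"it" takes "a manuscript" as antecedent — a donkey pronoun bound across the clause boundary.
Strong reading: for every (e,m) with received(e,m), annotated(e,m).
Restrictor pairs: (e1,m1) ✗  (e1,m3) ✗  (e2,m2) ✗  (e3,m2) ✗  (e3,m3) ✗  (e3,m4) ✗
Counterexamples (restrictor pairs failing the scope): 6.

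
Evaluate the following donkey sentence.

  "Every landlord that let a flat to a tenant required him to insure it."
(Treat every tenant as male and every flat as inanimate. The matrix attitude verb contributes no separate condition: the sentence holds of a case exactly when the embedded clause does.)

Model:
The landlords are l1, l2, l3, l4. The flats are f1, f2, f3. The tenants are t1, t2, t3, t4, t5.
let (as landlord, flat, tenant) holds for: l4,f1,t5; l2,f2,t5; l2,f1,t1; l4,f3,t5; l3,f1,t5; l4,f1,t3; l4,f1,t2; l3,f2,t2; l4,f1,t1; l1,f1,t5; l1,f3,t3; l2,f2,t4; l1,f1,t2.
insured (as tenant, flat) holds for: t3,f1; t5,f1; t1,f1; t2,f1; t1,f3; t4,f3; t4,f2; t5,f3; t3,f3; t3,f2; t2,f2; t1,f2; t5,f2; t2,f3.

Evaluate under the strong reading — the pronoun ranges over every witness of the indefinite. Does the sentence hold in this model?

True

"him" takes "a tenant" as antecedent and "it" takes "a flat"; both are donkey pronouns co-varying with the restrictor.
Strong reading: for every (l,f,t) with let(l,f,t), insured(t,f).
Restrictor triples: (l1,f1,t2)→insured(t2,f1) ✓  (l1,f1,t5)→insured(t5,f1) ✓  (l1,f3,t3)→insured(t3,f3) ✓  (l2,f1,t1)→insured(t1,f1) ✓  (l2,f2,t4)→insured(t4,f2) ✓  (l2,f2,t5)→insured(t5,f2) ✓  (l3,f1,t5)→insured(t5,f1) ✓  (l3,f2,t2)→insured(t2,f2) ✓  (l4,f1,t1)→insured(t1,f1) ✓  (l4,f1,t2)→insured(t2,f1) ✓  (l4,f1,t3)→insured(t3,f1) ✓  (l4,f1,t5)→insured(t5,f1) ✓  (l4,f3,t5)→insured(t5,f3) ✓
Every restrictor triple satisfies the scope.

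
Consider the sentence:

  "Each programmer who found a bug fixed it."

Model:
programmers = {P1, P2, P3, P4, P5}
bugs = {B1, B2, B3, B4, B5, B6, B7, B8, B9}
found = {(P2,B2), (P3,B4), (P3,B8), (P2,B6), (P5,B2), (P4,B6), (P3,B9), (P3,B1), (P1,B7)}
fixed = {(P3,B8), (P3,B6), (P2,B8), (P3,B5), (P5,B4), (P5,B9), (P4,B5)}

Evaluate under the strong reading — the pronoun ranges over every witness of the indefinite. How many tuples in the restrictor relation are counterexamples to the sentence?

"it" takes "a bug" as antecedent — a donkey pronoun bound across the clause boundary.
Strong reading: for every (p,b) with found(p,b), fixed(p,b).
Restrictor pairs: (P1,B7) ✗  (P2,B2) ✗  (P2,B6) ✗  (P3,B1) ✗  (P3,B4) ✗  (P3,B8) ✓  (P3,B9) ✗  (P4,B6) ✗  (P5,B2) ✗
Counterexamples (restrictor pairs failing the scope): 8.

8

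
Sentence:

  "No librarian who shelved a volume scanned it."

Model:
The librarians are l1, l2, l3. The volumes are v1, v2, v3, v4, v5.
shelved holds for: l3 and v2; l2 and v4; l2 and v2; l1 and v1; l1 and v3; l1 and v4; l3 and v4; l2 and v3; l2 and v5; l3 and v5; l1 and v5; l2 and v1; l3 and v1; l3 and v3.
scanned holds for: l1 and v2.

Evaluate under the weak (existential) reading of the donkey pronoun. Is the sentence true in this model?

True

"it" takes "a volume" as antecedent — a donkey pronoun bound across the clause boundary.
Truth condition: for no (l,v) with shelved(l,v) does scanned(l,v) hold.
Restrictor pairs — does the scope hold? (l1,v1):fails  (l1,v3):fails  (l1,v4):fails  (l1,v5):fails  (l2,v1):fails  (l2,v2):fails  (l2,v3):fails  (l2,v4):fails  (l2,v5):fails  (l3,v1):fails  (l3,v2):fails  (l3,v3):fails  (l3,v4):fails  (l3,v5):fails
Scope holds for no restrictor pair, so the sentence is true.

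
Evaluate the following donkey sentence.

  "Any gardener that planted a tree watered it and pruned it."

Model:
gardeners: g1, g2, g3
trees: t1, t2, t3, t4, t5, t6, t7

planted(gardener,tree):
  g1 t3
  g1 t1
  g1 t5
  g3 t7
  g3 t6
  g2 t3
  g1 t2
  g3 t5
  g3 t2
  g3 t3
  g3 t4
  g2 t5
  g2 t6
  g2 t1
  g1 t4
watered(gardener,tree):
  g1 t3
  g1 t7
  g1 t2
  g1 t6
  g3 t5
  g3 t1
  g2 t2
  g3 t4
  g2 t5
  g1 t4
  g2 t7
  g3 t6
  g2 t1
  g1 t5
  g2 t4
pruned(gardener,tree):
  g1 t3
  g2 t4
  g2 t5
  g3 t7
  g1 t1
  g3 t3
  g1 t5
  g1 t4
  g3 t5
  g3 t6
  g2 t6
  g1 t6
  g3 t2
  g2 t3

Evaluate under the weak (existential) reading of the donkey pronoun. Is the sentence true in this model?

True

"it" takes "a tree" as antecedent — a donkey pronoun bound across the clause boundary.
Weak reading: every gardener g with some planted-tree has at least one planted-tree t such that watered(g,t) ∧ pruned(g,t).
Per gardener: g1:✓  g2:✓  g3:✓
Every gardener in the restrictor has a witness.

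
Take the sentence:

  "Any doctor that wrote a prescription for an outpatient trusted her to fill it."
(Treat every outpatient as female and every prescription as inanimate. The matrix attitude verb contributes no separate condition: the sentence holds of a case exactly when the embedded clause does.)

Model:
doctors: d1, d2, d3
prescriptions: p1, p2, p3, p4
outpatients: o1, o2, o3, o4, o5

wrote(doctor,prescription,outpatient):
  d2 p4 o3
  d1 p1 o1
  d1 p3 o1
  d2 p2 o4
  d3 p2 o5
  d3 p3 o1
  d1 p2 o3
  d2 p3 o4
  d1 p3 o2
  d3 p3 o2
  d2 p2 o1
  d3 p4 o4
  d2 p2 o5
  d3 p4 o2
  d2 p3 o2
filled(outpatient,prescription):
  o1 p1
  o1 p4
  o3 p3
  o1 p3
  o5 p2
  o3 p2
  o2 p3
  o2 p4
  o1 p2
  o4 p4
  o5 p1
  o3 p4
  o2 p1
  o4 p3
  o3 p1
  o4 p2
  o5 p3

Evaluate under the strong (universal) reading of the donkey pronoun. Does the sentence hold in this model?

True

"her" takes "an outpatient" as antecedent and "it" takes "a prescription"; both are donkey pronouns co-varying with the restrictor.
Strong reading: for every (d,p,o) with wrote(d,p,o), filled(o,p).
Restrictor triples: (d1,p1,o1)→filled(o1,p1) ✓  (d1,p2,o3)→filled(o3,p2) ✓  (d1,p3,o1)→filled(o1,p3) ✓  (d1,p3,o2)→filled(o2,p3) ✓  (d2,p2,o1)→filled(o1,p2) ✓  (d2,p2,o4)→filled(o4,p2) ✓  (d2,p2,o5)→filled(o5,p2) ✓  (d2,p3,o2)→filled(o2,p3) ✓  (d2,p3,o4)→filled(o4,p3) ✓  (d2,p4,o3)→filled(o3,p4) ✓  (d3,p2,o5)→filled(o5,p2) ✓  (d3,p3,o1)→filled(o1,p3) ✓  (d3,p3,o2)→filled(o2,p3) ✓  (d3,p4,o2)→filled(o2,p4) ✓  (d3,p4,o4)→filled(o4,p4) ✓
Every restrictor triple satisfies the scope.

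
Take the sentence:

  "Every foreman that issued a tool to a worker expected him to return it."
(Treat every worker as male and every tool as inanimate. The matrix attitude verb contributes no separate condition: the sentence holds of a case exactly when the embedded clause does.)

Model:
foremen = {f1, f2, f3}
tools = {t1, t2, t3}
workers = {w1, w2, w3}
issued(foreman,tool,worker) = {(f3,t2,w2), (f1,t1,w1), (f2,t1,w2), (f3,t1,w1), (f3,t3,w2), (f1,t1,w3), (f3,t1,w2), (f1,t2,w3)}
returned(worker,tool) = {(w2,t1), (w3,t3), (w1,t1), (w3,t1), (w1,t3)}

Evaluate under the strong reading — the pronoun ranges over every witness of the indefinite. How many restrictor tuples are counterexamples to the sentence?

"him" takes "a worker" as antecedent and "it" takes "a tool"; both are donkey pronouns co-varying with the restrictor.
Strong reading: for every (f,t,w) with issued(f,t,w), returned(w,t).
Restrictor triples: (f1,t1,w1)→returned(w1,t1) ✓  (f1,t1,w3)→returned(w3,t1) ✓  (f1,t2,w3)→returned(w3,t2) ✗  (f2,t1,w2)→returned(w2,t1) ✓  (f3,t1,w1)→returned(w1,t1) ✓  (f3,t1,w2)→returned(w2,t1) ✓  (f3,t2,w2)→returned(w2,t2) ✗  (f3,t3,w2)→returned(w2,t3) ✗
Counterexamples (restrictor triples failing the scope): 3.

3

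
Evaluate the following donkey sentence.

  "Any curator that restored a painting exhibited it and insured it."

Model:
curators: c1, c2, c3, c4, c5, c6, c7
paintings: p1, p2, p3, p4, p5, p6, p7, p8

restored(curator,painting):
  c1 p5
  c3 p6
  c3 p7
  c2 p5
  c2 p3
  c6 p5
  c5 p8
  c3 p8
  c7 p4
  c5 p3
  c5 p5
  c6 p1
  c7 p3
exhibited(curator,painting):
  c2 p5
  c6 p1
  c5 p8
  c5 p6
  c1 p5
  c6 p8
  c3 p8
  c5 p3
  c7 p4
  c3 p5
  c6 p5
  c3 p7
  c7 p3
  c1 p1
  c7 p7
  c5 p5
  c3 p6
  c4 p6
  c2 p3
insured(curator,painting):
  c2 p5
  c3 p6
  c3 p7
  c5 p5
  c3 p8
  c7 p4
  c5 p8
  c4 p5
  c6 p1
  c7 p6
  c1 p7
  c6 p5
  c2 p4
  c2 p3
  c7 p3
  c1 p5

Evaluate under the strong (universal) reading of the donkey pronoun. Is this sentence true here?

"it" takes "a painting" as antecedent — a donkey pronoun bound across the clause boundary.
Strong reading: for every (c,p) with restored(c,p), exhibited(c,p) ∧ insured(c,p).
Restrictor pairs: (c1,p5) ✓  (c2,p3) ✓  (c2,p5) ✓  (c3,p6) ✓  (c3,p7) ✓  (c3,p8) ✓  (c5,p3) ✗  (c5,p5) ✓  (c5,p8) ✓  (c6,p1) ✓  (c6,p5) ✓  (c7,p3) ✓  (c7,p4) ✓
Counterexample: (c5,p3) is in restored but fails the scope.

False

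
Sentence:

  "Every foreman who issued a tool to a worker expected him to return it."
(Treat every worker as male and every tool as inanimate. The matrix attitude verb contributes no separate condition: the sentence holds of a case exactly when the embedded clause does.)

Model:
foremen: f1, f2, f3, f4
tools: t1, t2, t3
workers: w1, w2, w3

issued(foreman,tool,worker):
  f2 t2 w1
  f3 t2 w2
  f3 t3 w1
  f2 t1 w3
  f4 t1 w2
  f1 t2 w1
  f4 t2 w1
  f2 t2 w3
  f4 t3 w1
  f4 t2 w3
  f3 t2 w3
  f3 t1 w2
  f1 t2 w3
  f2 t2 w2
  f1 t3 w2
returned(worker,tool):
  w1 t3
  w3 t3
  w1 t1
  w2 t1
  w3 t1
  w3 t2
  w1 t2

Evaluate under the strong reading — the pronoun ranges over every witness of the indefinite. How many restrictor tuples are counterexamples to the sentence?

3

"him" takes "a worker" as antecedent and "it" takes "a tool"; both are donkey pronouns co-varying with the restrictor.
Strong reading: for every (f,t,w) with issued(f,t,w), returned(w,t).
Restrictor triples: (f1,t2,w1)→returned(w1,t2) ✓  (f1,t2,w3)→returned(w3,t2) ✓  (f1,t3,w2)→returned(w2,t3) ✗  (f2,t1,w3)→returned(w3,t1) ✓  (f2,t2,w1)→returned(w1,t2) ✓  (f2,t2,w2)→returned(w2,t2) ✗  (f2,t2,w3)→returned(w3,t2) ✓  (f3,t1,w2)→returned(w2,t1) ✓  (f3,t2,w2)→returned(w2,t2) ✗  (f3,t2,w3)→returned(w3,t2) ✓  (f3,t3,w1)→returned(w1,t3) ✓  (f4,t1,w2)→returned(w2,t1) ✓  (f4,t2,w1)→returned(w1,t2) ✓  (f4,t2,w3)→returned(w3,t2) ✓  (f4,t3,w1)→returned(w1,t3) ✓
Counterexamples (restrictor triples failing the scope): 3.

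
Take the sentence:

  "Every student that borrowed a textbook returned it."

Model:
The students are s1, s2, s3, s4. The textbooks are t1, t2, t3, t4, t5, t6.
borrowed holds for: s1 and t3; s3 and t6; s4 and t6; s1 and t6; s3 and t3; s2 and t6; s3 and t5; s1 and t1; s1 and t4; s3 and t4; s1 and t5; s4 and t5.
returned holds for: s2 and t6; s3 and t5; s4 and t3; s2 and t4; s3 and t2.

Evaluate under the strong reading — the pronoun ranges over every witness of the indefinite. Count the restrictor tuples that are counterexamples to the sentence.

"it" takes "a textbook" as antecedent — a donkey pronoun bound across the clause boundary.
Strong reading: for every (s,t) with borrowed(s,t), returned(s,t).
Restrictor pairs: (s1,t1) ✗  (s1,t3) ✗  (s1,t4) ✗  (s1,t5) ✗  (s1,t6) ✗  (s2,t6) ✓  (s3,t3) ✗  (s3,t4) ✗  (s3,t5) ✓  (s3,t6) ✗  (s4,t5) ✗  (s4,t6) ✗
Counterexamples (restrictor pairs failing the scope): 10.

10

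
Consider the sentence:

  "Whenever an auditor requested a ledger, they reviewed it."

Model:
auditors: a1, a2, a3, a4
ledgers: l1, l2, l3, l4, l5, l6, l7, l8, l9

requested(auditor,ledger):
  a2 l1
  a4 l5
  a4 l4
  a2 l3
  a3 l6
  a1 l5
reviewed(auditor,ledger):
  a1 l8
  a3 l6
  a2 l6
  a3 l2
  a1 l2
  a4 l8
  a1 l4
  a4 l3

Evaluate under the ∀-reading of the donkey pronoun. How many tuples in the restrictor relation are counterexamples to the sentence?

5

"it" takes "a ledger" as antecedent — a donkey pronoun bound across the clause boundary.
Strong reading: for every (a,l) with requested(a,l), reviewed(a,l).
Restrictor pairs: (a1,l5) ✗  (a2,l1) ✗  (a2,l3) ✗  (a3,l6) ✓  (a4,l4) ✗  (a4,l5) ✗
Counterexamples (restrictor pairs failing the scope): 5.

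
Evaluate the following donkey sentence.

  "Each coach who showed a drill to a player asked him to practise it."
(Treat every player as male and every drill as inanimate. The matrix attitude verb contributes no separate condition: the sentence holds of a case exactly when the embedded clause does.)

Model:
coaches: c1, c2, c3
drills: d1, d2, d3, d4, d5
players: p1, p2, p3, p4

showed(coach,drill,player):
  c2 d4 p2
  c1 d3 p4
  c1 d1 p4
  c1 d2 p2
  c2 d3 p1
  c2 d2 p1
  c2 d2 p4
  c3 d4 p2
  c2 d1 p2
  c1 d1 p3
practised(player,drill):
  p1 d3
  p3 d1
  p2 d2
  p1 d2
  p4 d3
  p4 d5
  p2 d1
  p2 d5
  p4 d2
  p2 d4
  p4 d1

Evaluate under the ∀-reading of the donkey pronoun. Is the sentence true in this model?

True

"him" takes "a player" as antecedent and "it" takes "a drill"; both are donkey pronouns co-varying with the restrictor.
Strong reading: for every (c,d,p) with showed(c,d,p), practised(p,d).
Restrictor triples: (c1,d1,p3)→practised(p3,d1) ✓  (c1,d1,p4)→practised(p4,d1) ✓  (c1,d2,p2)→practised(p2,d2) ✓  (c1,d3,p4)→practised(p4,d3) ✓  (c2,d1,p2)→practised(p2,d1) ✓  (c2,d2,p1)→practised(p1,d2) ✓  (c2,d2,p4)→practised(p4,d2) ✓  (c2,d3,p1)→practised(p1,d3) ✓  (c2,d4,p2)→practised(p2,d4) ✓  (c3,d4,p2)→practised(p2,d4) ✓
Every restrictor triple satisfies the scope.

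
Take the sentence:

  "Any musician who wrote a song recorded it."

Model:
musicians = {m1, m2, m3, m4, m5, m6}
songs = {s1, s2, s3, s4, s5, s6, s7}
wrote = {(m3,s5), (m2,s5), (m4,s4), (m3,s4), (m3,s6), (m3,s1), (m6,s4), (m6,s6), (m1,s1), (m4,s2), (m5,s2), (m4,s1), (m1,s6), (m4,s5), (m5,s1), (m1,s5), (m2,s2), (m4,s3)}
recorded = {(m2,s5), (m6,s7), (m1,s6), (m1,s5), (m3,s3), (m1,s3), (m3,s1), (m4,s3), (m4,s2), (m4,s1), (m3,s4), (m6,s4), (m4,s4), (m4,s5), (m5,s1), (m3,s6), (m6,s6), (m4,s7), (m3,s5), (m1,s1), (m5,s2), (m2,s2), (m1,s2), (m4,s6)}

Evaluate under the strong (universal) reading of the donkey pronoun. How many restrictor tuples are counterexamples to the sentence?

"it" takes "a song" as antecedent — a donkey pronoun bound across the clause boundary.
Strong reading: for every (m,s) with wrote(m,s), recorded(m,s).
Restrictor pairs: (m1,s1) ✓  (m1,s5) ✓  (m1,s6) ✓  (m2,s2) ✓  (m2,s5) ✓  (m3,s1) ✓  (m3,s4) ✓  (m3,s5) ✓  (m3,s6) ✓  (m4,s1) ✓  (m4,s2) ✓  (m4,s3) ✓  (m4,s4) ✓  (m4,s5) ✓  (m5,s1) ✓  (m5,s2) ✓  (m6,s4) ✓  (m6,s6) ✓
Counterexamples (restrictor pairs failing the scope): 0.

0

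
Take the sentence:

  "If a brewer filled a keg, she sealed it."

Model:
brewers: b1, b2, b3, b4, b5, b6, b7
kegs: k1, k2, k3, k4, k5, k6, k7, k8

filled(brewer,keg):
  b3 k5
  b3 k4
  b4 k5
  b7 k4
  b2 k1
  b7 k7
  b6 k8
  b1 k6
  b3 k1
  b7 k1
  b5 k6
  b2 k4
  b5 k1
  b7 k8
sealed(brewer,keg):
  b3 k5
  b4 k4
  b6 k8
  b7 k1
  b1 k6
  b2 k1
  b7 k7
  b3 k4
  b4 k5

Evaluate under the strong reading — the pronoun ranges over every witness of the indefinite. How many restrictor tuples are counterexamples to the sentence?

"it" takes "a keg" as antecedent — a donkey pronoun bound across the clause boundary.
Strong reading: for every (b,k) with filled(b,k), sealed(b,k).
Restrictor pairs: (b1,k6) ✓  (b2,k1) ✓  (b2,k4) ✗  (b3,k1) ✗  (b3,k4) ✓  (b3,k5) ✓  (b4,k5) ✓  (b5,k1) ✗  (b5,k6) ✗  (b6,k8) ✓  (b7,k1) ✓  (b7,k4) ✗  (b7,k7) ✓  (b7,k8) ✗
Counterexamples (restrictor pairs failing the scope): 6.

6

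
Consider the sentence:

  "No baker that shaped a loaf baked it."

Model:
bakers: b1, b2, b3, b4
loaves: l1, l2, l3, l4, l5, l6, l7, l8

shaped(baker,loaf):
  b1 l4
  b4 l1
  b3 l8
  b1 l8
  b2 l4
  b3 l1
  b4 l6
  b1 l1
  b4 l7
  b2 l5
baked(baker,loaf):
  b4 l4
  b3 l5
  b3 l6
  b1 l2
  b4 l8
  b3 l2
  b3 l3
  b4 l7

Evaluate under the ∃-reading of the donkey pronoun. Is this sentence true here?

False

"it" takes "a loaf" as antecedent — a donkey pronoun bound across the clause boundary.
Truth condition: for no (b,l) with shaped(b,l) does baked(b,l) hold.
Restrictor pairs — does the scope hold? (b1,l1):fails  (b1,l4):fails  (b1,l8):fails  (b2,l4):fails  (b2,l5):fails  (b3,l1):fails  (b3,l8):fails  (b4,l1):fails  (b4,l6):fails  (b4,l7):holds
Scope holds for 1 pair(s), so the sentence is false.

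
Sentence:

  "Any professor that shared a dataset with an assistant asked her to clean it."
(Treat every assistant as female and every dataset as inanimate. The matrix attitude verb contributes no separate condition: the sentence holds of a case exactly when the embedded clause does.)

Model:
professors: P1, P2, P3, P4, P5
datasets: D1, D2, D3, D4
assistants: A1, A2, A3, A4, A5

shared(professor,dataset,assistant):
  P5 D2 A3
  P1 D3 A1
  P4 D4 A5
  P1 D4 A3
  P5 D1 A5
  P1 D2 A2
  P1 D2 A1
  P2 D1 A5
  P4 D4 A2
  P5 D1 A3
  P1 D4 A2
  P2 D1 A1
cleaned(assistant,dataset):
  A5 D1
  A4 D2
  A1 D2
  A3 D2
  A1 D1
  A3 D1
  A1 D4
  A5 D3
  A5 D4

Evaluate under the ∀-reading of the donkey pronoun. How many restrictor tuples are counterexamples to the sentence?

"her" takes "an assistant" as antecedent and "it" takes "a dataset"; both are donkey pronouns co-varying with the restrictor.
Strong reading: for every (p,d,a) with shared(p,d,a), cleaned(a,d).
Restrictor triples: (P1,D2,A1)→cleaned(A1,D2) ✓  (P1,D2,A2)→cleaned(A2,D2) ✗  (P1,D3,A1)→cleaned(A1,D3) ✗  (P1,D4,A2)→cleaned(A2,D4) ✗  (P1,D4,A3)→cleaned(A3,D4) ✗  (P2,D1,A1)→cleaned(A1,D1) ✓  (P2,D1,A5)→cleaned(A5,D1) ✓  (P4,D4,A2)→cleaned(A2,D4) ✗  (P4,D4,A5)→cleaned(A5,D4) ✓  (P5,D1,A3)→cleaned(A3,D1) ✓  (P5,D1,A5)→cleaned(A5,D1) ✓  (P5,D2,A3)→cleaned(A3,D2) ✓
Counterexamples (restrictor triples failing the scope): 5.

5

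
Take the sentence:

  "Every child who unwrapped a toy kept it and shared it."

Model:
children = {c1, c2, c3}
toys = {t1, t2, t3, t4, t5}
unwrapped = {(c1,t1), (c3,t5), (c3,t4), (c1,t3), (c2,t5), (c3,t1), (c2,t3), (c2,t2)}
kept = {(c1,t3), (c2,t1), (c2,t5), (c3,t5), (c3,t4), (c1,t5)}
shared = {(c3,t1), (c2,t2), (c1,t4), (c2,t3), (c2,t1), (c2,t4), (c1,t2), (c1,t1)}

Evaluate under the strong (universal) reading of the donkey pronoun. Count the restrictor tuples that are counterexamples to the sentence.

8

"it" takes "a toy" as antecedent — a donkey pronoun bound across the clause boundary.
Strong reading: for every (c,t) with unwrapped(c,t), kept(c,t) ∧ shared(c,t).
Restrictor pairs: (c1,t1) ✗  (c1,t3) ✗  (c2,t2) ✗  (c2,t3) ✗  (c2,t5) ✗  (c3,t1) ✗  (c3,t4) ✗  (c3,t5) ✗
Counterexamples (restrictor pairs failing the scope): 8.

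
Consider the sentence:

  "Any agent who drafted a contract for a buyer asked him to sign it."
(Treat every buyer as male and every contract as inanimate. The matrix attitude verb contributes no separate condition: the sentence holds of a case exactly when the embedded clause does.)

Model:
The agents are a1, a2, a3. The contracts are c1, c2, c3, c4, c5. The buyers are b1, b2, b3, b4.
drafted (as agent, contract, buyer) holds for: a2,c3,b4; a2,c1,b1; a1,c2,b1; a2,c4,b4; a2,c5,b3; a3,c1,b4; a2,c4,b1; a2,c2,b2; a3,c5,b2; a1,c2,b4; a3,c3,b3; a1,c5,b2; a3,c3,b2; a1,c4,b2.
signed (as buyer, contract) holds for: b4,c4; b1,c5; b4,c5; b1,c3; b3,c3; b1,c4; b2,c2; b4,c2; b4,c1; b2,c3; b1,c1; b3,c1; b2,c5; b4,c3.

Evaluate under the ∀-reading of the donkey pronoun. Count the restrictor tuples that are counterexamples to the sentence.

3

"him" takes "a buyer" as antecedent and "it" takes "a contract"; both are donkey pronouns co-varying with the restrictor.
Strong reading: for every (a,c,b) with drafted(a,c,b), signed(b,c).
Restrictor triples: (a1,c2,b1)→signed(b1,c2) ✗  (a1,c2,b4)→signed(b4,c2) ✓  (a1,c4,b2)→signed(b2,c4) ✗  (a1,c5,b2)→signed(b2,c5) ✓  (a2,c1,b1)→signed(b1,c1) ✓  (a2,c2,b2)→signed(b2,c2) ✓  (a2,c3,b4)→signed(b4,c3) ✓  (a2,c4,b1)→signed(b1,c4) ✓  (a2,c4,b4)→signed(b4,c4) ✓  (a2,c5,b3)→signed(b3,c5) ✗  (a3,c1,b4)→signed(b4,c1) ✓  (a3,c3,b2)→signed(b2,c3) ✓  (a3,c3,b3)→signed(b3,c3) ✓  (a3,c5,b2)→signed(b2,c5) ✓
Counterexamples (restrictor triples failing the scope): 3.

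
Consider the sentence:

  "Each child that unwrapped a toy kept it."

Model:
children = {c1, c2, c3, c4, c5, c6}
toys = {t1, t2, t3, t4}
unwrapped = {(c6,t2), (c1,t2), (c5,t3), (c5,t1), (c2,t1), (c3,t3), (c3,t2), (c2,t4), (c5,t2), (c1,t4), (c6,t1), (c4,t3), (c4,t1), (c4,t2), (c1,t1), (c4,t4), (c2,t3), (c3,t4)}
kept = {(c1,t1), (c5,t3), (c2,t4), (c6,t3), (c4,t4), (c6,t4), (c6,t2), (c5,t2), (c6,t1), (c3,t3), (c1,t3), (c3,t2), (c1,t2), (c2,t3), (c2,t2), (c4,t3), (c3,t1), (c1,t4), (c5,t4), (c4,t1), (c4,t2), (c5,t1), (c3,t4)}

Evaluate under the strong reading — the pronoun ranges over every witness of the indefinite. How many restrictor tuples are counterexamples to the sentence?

1

"it" takes "a toy" as antecedent — a donkey pronoun bound across the clause boundary.
Strong reading: for every (c,t) with unwrapped(c,t), kept(c,t).
Restrictor pairs: (c1,t1) ✓  (c1,t2) ✓  (c1,t4) ✓  (c2,t1) ✗  (c2,t3) ✓  (c2,t4) ✓  (c3,t2) ✓  (c3,t3) ✓  (c3,t4) ✓  (c4,t1) ✓  (c4,t2) ✓  (c4,t3) ✓  (c4,t4) ✓  (c5,t1) ✓  (c5,t2) ✓  (c5,t3) ✓  (c6,t1) ✓  (c6,t2) ✓
Counterexamples (restrictor pairs failing the scope): 1.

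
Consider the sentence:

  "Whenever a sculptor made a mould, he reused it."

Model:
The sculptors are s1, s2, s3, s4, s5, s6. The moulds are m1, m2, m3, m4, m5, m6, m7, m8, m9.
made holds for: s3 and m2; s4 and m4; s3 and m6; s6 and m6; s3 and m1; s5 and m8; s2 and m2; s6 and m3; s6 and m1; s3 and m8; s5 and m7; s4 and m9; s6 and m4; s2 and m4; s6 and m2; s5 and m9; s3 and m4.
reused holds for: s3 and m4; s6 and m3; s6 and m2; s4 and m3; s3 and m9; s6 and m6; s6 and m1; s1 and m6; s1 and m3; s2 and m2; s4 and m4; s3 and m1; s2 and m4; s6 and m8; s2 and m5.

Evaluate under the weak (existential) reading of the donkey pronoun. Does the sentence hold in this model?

"it" takes "a mould" as antecedent — a donkey pronoun bound across the clause boundary.
Weak reading: every sculptor s with some made-mould has at least one made-mould m such that reused(s,m).
Per sculptor: s2:✓  s3:✓  s4:✓  s5:✗  s6:✓
s5 has no witness among its made-moulds.

False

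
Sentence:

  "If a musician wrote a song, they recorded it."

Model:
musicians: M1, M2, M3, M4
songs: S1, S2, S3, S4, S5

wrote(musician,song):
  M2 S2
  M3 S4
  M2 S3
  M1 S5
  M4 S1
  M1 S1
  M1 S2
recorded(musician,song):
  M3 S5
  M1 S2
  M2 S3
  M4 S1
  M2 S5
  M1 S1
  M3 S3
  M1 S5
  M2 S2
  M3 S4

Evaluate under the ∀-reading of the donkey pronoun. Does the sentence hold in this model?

"it" takes "a song" as antecedent — a donkey pronoun bound across the clause boundary.
Strong reading: for every (m,s) with wrote(m,s), recorded(m,s).
Restrictor pairs: (M1,S1) ✓  (M1,S2) ✓  (M1,S5) ✓  (M2,S2) ✓  (M2,S3) ✓  (M3,S4) ✓  (M4,S1) ✓
Every restrictor pair satisfies the scope.

True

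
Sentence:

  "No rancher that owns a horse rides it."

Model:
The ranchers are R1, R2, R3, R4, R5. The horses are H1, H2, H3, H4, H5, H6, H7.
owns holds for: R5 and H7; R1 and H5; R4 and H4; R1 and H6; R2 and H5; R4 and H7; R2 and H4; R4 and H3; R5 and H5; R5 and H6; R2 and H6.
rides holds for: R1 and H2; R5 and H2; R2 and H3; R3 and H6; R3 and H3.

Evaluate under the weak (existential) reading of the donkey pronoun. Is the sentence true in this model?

True

"it" takes "a horse" as antecedent — a donkey pronoun bound across the clause boundary.
Truth condition: for no (r,h) with owns(r,h) does rides(r,h) hold.
Restrictor pairs — does the scope hold? (R1,H5):fails  (R1,H6):fails  (R2,H4):fails  (R2,H5):fails  (R2,H6):fails  (R4,H3):fails  (R4,H4):fails  (R4,H7):fails  (R5,H5):fails  (R5,H6):fails  (R5,H7):fails
Scope holds for no restrictor pair, so the sentence is true.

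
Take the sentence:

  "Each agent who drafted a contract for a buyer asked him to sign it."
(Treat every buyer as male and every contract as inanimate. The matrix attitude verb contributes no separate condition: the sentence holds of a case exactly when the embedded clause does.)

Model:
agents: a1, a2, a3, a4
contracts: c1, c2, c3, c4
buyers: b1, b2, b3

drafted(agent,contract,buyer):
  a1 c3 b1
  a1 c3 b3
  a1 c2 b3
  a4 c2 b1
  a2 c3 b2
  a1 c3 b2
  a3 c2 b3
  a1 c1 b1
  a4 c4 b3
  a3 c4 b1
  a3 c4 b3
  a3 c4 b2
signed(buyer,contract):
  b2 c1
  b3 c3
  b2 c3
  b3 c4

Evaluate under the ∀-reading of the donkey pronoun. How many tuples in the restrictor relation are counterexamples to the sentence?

"him" takes "a buyer" as antecedent and "it" takes "a contract"; both are donkey pronouns co-varying with the restrictor.
Strong reading: for every (a,c,b) with drafted(a,c,b), signed(b,c).
Restrictor triples: (a1,c1,b1)→signed(b1,c1) ✗  (a1,c2,b3)→signed(b3,c2) ✗  (a1,c3,b1)→signed(b1,c3) ✗  (a1,c3,b2)→signed(b2,c3) ✓  (a1,c3,b3)→signed(b3,c3) ✓  (a2,c3,b2)→signed(b2,c3) ✓  (a3,c2,b3)→signed(b3,c2) ✗  (a3,c4,b1)→signed(b1,c4) ✗  (a3,c4,b2)→signed(b2,c4) ✗  (a3,c4,b3)→signed(b3,c4) ✓  (a4,c2,b1)→signed(b1,c2) ✗  (a4,c4,b3)→signed(b3,c4) ✓
Counterexamples (restrictor triples failing the scope): 7.

7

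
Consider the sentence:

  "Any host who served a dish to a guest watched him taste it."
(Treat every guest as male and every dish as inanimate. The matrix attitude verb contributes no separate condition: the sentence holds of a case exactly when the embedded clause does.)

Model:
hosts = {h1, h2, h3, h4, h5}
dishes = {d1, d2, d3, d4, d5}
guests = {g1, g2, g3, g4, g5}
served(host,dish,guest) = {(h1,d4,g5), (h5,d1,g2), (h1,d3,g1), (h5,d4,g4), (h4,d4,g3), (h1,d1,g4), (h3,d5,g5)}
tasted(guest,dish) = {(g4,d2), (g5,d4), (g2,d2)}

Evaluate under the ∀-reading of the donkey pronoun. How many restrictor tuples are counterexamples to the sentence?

6

"him" takes "a guest" as antecedent and "it" takes "a dish"; both are donkey pronouns co-varying with the restrictor.
Strong reading: for every (h,d,g) with served(h,d,g), tasted(g,d).
Restrictor triples: (h1,d1,g4)→tasted(g4,d1) ✗  (h1,d3,g1)→tasted(g1,d3) ✗  (h1,d4,g5)→tasted(g5,d4) ✓  (h3,d5,g5)→tasted(g5,d5) ✗  (h4,d4,g3)→tasted(g3,d4) ✗  (h5,d1,g2)→tasted(g2,d1) ✗  (h5,d4,g4)→tasted(g4,d4) ✗
Counterexamples (restrictor triples failing the scope): 6.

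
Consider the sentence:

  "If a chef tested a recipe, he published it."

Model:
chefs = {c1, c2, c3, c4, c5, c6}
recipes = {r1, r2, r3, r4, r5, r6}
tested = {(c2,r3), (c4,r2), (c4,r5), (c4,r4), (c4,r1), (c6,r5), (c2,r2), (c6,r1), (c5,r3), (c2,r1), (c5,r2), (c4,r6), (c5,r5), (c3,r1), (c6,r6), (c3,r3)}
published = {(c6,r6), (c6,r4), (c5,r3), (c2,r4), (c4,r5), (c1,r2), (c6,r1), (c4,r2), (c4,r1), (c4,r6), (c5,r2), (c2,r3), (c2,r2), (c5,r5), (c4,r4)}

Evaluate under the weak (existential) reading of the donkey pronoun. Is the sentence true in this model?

False

"it" takes "a recipe" as antecedent — a donkey pronoun bound across the clause boundary.
Weak reading: every chef c with some tested-recipe has at least one tested-recipe r such that published(c,r).
Per chef: c2:✓  c3:✗  c4:✓  c5:✓  c6:✓
c3 has no witness among its tested-recipes.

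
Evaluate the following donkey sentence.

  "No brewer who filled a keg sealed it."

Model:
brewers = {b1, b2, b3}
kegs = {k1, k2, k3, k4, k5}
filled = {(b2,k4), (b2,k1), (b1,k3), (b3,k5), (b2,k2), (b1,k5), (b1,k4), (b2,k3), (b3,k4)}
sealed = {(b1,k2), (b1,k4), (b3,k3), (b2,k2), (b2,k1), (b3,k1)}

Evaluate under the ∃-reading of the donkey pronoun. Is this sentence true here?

False

"it" takes "a keg" as antecedent — a donkey pronoun bound across the clause boundary.
Truth condition: for no (b,k) with filled(b,k) does sealed(b,k) hold.
Restrictor pairs — does the scope hold? (b1,k3):fails  (b1,k4):holds  (b1,k5):fails  (b2,k1):holds  (b2,k2):holds  (b2,k3):fails  (b2,k4):fails  (b3,k4):fails  (b3,k5):fails
Scope holds for 3 pair(s), so the sentence is false.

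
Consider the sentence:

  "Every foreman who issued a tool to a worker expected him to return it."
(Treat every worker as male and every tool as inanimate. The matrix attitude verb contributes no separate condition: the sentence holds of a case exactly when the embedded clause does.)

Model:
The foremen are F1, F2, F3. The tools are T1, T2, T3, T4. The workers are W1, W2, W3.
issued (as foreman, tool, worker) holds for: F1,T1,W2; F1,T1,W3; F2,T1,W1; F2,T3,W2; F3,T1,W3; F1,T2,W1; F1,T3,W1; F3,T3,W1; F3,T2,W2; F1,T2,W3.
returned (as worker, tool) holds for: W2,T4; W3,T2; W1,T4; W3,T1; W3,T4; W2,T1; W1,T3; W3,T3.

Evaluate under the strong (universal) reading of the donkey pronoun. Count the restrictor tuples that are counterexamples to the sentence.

4

"him" takes "a worker" as antecedent and "it" takes "a tool"; both are donkey pronouns co-varying with the restrictor.
Strong reading: for every (f,t,w) with issued(f,t,w), returned(w,t).
Restrictor triples: (F1,T1,W2)→returned(W2,T1) ✓  (F1,T1,W3)→returned(W3,T1) ✓  (F1,T2,W1)→returned(W1,T2) ✗  (F1,T2,W3)→returned(W3,T2) ✓  (F1,T3,W1)→returned(W1,T3) ✓  (F2,T1,W1)→returned(W1,T1) ✗  (F2,T3,W2)→returned(W2,T3) ✗  (F3,T1,W3)→returned(W3,T1) ✓  (F3,T2,W2)→returned(W2,T2) ✗  (F3,T3,W1)→returned(W1,T3) ✓
Counterexamples (restrictor triples failing the scope): 4.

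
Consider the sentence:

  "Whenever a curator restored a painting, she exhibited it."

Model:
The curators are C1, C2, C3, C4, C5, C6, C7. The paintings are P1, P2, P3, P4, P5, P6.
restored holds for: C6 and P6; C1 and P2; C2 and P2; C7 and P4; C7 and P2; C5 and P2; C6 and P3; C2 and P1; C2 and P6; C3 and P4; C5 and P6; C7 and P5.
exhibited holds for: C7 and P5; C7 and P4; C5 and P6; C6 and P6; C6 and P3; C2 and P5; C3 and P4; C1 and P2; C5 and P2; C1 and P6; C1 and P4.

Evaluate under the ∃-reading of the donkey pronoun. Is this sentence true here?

False

"it" takes "a painting" as antecedent — a donkey pronoun bound across the clause boundary.
Weak reading: every curator c with some restored-painting has at least one restored-painting p such that exhibited(c,p).
Per curator: C1:✓  C2:✗  C3:✓  C5:✓  C6:✓  C7:✓
C2 has no witness among its restored-paintings.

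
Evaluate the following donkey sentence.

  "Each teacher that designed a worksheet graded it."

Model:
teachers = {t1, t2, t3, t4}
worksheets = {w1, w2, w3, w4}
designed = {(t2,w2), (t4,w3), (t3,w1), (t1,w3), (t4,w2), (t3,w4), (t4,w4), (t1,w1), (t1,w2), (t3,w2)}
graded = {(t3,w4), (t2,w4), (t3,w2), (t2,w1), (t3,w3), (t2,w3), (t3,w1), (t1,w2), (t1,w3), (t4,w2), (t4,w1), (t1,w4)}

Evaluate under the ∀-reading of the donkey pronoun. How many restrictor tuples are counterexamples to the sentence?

4

"it" takes "a worksheet" as antecedent — a donkey pronoun bound across the clause boundary.
Strong reading: for every (t,w) with designed(t,w), graded(t,w).
Restrictor pairs: (t1,w1) ✗  (t1,w2) ✓  (t1,w3) ✓  (t2,w2) ✗  (t3,w1) ✓  (t3,w2) ✓  (t3,w4) ✓  (t4,w2) ✓  (t4,w3) ✗  (t4,w4) ✗
Counterexamples (restrictor pairs failing the scope): 4.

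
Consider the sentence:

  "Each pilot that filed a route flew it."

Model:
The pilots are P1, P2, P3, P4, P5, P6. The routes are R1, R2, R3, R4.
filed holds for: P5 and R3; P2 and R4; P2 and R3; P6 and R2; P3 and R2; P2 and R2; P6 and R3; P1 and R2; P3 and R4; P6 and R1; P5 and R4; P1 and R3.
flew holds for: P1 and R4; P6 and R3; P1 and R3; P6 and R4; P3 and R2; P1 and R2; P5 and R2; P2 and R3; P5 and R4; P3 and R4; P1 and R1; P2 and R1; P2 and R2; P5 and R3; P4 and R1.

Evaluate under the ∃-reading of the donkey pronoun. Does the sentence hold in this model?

"it" takes "a route" as antecedent — a donkey pronoun bound across the clause boundary.
Weak reading: every pilot p with some filed-route has at least one filed-route r such that flew(p,r).
Per pilot: P1:✓  P2:✓  P3:✓  P5:✓  P6:✓
Every pilot in the restrictor has a witness.

True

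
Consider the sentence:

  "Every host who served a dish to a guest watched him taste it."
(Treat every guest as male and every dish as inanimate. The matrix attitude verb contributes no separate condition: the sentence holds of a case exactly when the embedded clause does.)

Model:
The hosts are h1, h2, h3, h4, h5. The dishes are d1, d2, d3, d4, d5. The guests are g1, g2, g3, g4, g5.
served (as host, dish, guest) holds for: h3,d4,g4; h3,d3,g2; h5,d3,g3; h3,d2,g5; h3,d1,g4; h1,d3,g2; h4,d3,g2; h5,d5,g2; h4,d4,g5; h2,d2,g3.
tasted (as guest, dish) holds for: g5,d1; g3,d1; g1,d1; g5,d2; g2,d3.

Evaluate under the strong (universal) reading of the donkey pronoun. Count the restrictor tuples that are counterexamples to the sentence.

"him" takes "a guest" as antecedent and "it" takes "a dish"; both are donkey pronouns co-varying with the restrictor.
Strong reading: for every (h,d,g) with served(h,d,g), tasted(g,d).
Restrictor triples: (h1,d3,g2)→tasted(g2,d3) ✓  (h2,d2,g3)→tasted(g3,d2) ✗  (h3,d1,g4)→tasted(g4,d1) ✗  (h3,d2,g5)→tasted(g5,d2) ✓  (h3,d3,g2)→tasted(g2,d3) ✓  (h3,d4,g4)→tasted(g4,d4) ✗  (h4,d3,g2)→tasted(g2,d3) ✓  (h4,d4,g5)→tasted(g5,d4) ✗  (h5,d3,g3)→tasted(g3,d3) ✗  (h5,d5,g2)→tasted(g2,d5) ✗
Counterexamples (restrictor triples failing the scope): 6.

6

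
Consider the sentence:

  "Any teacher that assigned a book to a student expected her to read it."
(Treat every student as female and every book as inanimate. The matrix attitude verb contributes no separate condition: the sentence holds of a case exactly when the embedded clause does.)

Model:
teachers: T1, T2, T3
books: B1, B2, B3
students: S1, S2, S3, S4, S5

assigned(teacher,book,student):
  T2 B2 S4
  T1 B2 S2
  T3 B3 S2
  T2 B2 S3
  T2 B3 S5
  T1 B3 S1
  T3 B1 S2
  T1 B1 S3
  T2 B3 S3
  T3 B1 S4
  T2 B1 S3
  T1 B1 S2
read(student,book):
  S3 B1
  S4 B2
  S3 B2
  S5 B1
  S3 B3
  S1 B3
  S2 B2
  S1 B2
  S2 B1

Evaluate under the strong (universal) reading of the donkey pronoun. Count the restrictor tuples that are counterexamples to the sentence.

"her" takes "a student" as antecedent and "it" takes "a book"; both are donkey pronouns co-varying with the restrictor.
Strong reading: for every (t,b,s) with assigned(t,b,s), read(s,b).
Restrictor triples: (T1,B1,S2)→read(S2,B1) ✓  (T1,B1,S3)→read(S3,B1) ✓  (T1,B2,S2)→read(S2,B2) ✓  (T1,B3,S1)→read(S1,B3) ✓  (T2,B1,S3)→read(S3,B1) ✓  (T2,B2,S3)→read(S3,B2) ✓  (T2,B2,S4)→read(S4,B2) ✓  (T2,B3,S3)→read(S3,B3) ✓  (T2,B3,S5)→read(S5,B3) ✗  (T3,B1,S2)→read(S2,B1) ✓  (T3,B1,S4)→read(S4,B1) ✗  (T3,B3,S2)→read(S2,B3) ✗
Counterexamples (restrictor triples failing the scope): 3.

3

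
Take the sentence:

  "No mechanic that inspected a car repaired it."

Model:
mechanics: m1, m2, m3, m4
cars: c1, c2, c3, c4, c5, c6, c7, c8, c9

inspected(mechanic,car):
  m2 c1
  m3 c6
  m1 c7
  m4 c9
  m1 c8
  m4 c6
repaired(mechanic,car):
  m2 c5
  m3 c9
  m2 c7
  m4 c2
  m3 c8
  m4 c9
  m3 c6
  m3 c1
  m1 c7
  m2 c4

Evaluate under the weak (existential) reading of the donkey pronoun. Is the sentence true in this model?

False

"it" takes "a car" as antecedent — a donkey pronoun bound across the clause boundary.
Truth condition: for no (m,c) with inspected(m,c) does repaired(m,c) hold.
Restrictor pairs — does the scope hold? (m1,c7):holds  (m1,c8):fails  (m2,c1):fails  (m3,c6):holds  (m4,c6):fails  (m4,c9):holds
Scope holds for 3 pair(s), so the sentence is false.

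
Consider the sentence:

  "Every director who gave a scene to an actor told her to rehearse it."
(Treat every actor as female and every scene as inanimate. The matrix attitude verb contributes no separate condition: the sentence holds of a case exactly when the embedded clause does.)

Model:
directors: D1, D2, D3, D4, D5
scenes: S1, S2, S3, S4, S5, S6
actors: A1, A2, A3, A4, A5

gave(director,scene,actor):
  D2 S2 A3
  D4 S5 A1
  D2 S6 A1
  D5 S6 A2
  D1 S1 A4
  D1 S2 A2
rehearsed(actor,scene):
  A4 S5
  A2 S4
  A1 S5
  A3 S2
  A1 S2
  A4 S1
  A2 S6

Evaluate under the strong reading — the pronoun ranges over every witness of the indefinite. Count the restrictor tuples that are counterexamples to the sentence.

2

"her" takes "an actor" as antecedent and "it" takes "a scene"; both are donkey pronouns co-varying with the restrictor.
Strong reading: for every (d,s,a) with gave(d,s,a), rehearsed(a,s).
Restrictor triples: (D1,S1,A4)→rehearsed(A4,S1) ✓  (D1,S2,A2)→rehearsed(A2,S2) ✗  (D2,S2,A3)→rehearsed(A3,S2) ✓  (D2,S6,A1)→rehearsed(A1,S6) ✗  (D4,S5,A1)→rehearsed(A1,S5) ✓  (D5,S6,A2)→rehearsed(A2,S6) ✓
Counterexamples (restrictor triples failing the scope): 2.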